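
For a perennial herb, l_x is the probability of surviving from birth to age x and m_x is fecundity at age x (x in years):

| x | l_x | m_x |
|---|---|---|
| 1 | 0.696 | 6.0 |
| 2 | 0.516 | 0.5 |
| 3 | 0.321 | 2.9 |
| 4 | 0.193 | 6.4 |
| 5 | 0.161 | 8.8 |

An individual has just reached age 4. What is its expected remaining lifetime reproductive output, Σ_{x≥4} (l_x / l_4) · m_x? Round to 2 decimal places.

l_4 = 0.193. Conditional survival from age 4 to x is l_x / l_4.
  x=4: (0.193/0.193) × 6.4 = 6.4000
  x=5: (0.161/0.193) × 8.8 = 7.3409
Sum = 6.4000 + 7.3409 = 13.7409

13.74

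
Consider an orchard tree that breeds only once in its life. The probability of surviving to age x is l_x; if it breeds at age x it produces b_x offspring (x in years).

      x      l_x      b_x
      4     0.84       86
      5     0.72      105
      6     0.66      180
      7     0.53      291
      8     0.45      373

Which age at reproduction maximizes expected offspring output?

Expected offspring if breeding at age x = l_x × b_x:
  age 4: 0.84 × 86 = 72.240
  age 5: 0.72 × 105 = 75.600
  age 6: 0.66 × 180 = 118.800
  age 7: 0.53 × 291 = 154.230
  age 8: 0.45 × 373 = 167.850
Maximum at age 8 (167.850).

8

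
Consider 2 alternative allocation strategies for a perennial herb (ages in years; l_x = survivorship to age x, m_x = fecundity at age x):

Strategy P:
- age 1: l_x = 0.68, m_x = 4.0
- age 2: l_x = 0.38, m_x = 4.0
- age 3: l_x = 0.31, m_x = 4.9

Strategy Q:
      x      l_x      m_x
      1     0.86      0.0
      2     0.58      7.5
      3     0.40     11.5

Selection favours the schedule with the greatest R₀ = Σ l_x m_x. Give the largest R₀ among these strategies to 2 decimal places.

8.95

Strategy P: R₀ = 0.68×4.0 + 0.38×4.0 + 0.31×4.9 = 5.7590
Strategy Q: R₀ = 0.86×0.0 + 0.58×7.5 + 0.40×11.5 = 8.9500
Highest R₀: strategy Q with 8.9500.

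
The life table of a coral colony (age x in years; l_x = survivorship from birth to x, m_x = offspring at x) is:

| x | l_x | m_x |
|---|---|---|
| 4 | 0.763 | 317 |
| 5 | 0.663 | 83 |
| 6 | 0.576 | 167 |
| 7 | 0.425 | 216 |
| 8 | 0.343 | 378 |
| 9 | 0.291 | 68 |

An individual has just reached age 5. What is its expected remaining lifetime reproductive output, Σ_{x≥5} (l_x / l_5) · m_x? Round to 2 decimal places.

591.95

l_5 = 0.663. Conditional survival from age 5 to x is l_x / l_5.
  x=5: (0.663/0.663) × 83 = 83.0000
  x=6: (0.576/0.663) × 167 = 145.0860
  x=7: (0.425/0.663) × 216 = 138.4615
  x=8: (0.343/0.663) × 378 = 195.5566
  x=9: (0.291/0.663) × 68 = 29.8462
Sum = 83.0000 + 145.0860 + 138.4615 + 195.5566 + 29.8462 = 591.9502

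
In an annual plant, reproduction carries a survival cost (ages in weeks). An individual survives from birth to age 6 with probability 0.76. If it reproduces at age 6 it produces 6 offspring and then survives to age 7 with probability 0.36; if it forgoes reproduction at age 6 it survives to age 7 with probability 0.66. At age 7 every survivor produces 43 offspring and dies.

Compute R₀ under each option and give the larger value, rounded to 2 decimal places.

breed at age 6: R₀ = 0.76 × (6 + 0.36 × 43) = 0.76 × 21.4800 = 16.3248
delay to age 7: R₀ = 0.76 × (0.66 × 43) = 0.76 × 28.3800 = 21.5688
Higher: delay to age 7 (21.5688).

21.57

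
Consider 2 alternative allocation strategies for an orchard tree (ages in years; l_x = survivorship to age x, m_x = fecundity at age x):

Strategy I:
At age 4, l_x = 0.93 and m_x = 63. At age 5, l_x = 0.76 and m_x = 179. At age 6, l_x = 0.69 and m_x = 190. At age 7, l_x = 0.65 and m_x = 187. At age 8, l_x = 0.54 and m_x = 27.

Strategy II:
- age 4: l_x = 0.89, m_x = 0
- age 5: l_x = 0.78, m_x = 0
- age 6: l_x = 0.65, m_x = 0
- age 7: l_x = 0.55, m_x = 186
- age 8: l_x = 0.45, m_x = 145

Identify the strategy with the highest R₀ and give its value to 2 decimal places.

Strategy I: R₀ = 0.93×63 + 0.76×179 + 0.69×190 + 0.65×187 + 0.54×27 = 461.8600
Strategy II: R₀ = 0.89×0 + 0.78×0 + 0.65×0 + 0.55×186 + 0.45×145 = 167.5500
Highest R₀: strategy I with 461.8600.

461.86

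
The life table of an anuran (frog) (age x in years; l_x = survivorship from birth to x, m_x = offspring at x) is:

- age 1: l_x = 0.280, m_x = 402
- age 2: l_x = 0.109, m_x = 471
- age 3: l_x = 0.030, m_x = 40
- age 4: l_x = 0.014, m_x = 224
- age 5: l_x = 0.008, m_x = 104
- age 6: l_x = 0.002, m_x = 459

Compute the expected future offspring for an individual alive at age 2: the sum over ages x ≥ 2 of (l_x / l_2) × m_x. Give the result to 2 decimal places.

526.83

l_2 = 0.109. Conditional survival from age 2 to x is l_x / l_2.
  x=2: (0.109/0.109) × 471 = 471.0000
  x=3: (0.030/0.109) × 40 = 11.0092
  x=4: (0.014/0.109) × 224 = 28.7706
  x=5: (0.008/0.109) × 104 = 7.6330
  x=6: (0.002/0.109) × 459 = 8.4220
Sum = 471.0000 + 11.0092 + 28.7706 + 7.6330 + 8.4220 = 526.8349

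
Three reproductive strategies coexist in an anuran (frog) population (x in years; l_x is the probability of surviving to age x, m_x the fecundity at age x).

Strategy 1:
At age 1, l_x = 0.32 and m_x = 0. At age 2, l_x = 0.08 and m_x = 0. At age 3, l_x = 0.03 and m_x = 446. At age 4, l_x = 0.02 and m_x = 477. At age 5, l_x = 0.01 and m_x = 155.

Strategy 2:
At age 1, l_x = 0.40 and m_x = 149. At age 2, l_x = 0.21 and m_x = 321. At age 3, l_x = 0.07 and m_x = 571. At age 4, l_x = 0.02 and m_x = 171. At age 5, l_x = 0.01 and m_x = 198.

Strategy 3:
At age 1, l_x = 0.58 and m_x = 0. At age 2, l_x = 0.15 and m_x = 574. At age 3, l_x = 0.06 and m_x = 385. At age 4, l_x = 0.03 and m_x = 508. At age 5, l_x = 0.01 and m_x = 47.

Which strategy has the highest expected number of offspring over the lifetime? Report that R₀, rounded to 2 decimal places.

Strategy 1: R₀ = 0.32×0 + 0.08×0 + 0.03×446 + 0.02×477 + 0.01×155 = 24.4700
Strategy 2: R₀ = 0.40×149 + 0.21×321 + 0.07×571 + 0.02×171 + 0.01×198 = 172.3800
Strategy 3: R₀ = 0.58×0 + 0.15×574 + 0.06×385 + 0.03×508 + 0.01×47 = 124.9100
Highest R₀: strategy 2 with 172.3800.

172.38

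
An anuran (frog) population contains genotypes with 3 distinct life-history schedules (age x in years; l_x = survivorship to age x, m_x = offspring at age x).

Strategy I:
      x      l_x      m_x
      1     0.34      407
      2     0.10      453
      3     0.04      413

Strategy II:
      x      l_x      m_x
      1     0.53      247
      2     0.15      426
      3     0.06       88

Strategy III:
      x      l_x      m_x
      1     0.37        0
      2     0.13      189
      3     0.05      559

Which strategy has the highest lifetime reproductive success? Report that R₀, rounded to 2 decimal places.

Strategy I: R₀ = 0.34×407 + 0.10×453 + 0.04×413 = 200.2000
Strategy II: R₀ = 0.53×247 + 0.15×426 + 0.06×88 = 200.0900
Strategy III: R₀ = 0.37×0 + 0.13×189 + 0.05×559 = 52.5200
Highest R₀: strategy I with 200.2000.

200.20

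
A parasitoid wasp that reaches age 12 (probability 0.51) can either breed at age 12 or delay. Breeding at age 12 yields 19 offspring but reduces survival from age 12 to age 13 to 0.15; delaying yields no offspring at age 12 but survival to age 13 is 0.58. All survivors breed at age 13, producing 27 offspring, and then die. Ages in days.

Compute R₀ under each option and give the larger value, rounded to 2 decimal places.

11.76

breed at age 12: R₀ = 0.51 × (19 + 0.15 × 27) = 0.51 × 23.0500 = 11.7555
delay to age 13: R₀ = 0.51 × (0.58 × 27) = 0.51 × 15.6600 = 7.9866
Higher: breed at age 12 (11.7555).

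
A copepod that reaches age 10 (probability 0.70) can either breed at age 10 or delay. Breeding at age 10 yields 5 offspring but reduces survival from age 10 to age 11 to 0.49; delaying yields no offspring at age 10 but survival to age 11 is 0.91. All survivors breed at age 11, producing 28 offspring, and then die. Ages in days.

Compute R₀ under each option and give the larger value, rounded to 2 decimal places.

17.84

breed at age 10: R₀ = 0.70 × (5 + 0.49 × 28) = 0.70 × 18.7200 = 13.1040
delay to age 11: R₀ = 0.70 × (0.91 × 28) = 0.70 × 25.4800 = 17.8360
Higher: delay to age 11 (17.8360).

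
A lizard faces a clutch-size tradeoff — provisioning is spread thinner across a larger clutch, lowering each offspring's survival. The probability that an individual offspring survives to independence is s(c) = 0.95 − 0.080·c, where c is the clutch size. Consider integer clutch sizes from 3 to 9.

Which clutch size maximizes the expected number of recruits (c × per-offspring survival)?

Expected recruits = c × s(c):
  c=3: 3 × 0.710 = 2.130
  c=4: 4 × 0.630 = 2.520
  c=5: 5 × 0.550 = 2.750
  c=6: 6 × 0.470 = 2.820
  c=7: 7 × 0.390 = 2.730
  c=8: 8 × 0.310 = 2.480
  c=9: 9 × 0.230 = 2.070
Maximum at c = 6 (2.820 recruits).

6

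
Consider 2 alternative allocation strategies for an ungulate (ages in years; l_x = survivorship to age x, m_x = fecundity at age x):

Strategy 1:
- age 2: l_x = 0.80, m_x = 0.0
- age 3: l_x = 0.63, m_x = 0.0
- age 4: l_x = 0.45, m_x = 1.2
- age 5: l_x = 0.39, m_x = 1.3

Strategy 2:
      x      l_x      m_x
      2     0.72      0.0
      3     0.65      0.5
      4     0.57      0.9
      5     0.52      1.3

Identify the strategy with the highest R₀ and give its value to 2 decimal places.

Strategy 1: R₀ = 0.80×0.0 + 0.63×0.0 + 0.45×1.2 + 0.39×1.3 = 1.0470
Strategy 2: R₀ = 0.72×0.0 + 0.65×0.5 + 0.57×0.9 + 0.52×1.3 = 1.5140
Highest R₀: strategy 2 with 1.5140.

1.51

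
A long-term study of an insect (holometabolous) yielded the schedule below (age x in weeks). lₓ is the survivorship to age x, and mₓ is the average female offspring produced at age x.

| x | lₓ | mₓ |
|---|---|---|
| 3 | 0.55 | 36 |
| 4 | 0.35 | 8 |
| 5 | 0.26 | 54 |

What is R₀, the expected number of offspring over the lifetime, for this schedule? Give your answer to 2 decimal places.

R₀ = Σ lₓ mₓ:
  age 3: 0.55 × 36 = 19.8000
  age 4: 0.35 × 8 = 2.8000
  age 5: 0.26 × 54 = 14.0400
R₀ = 19.8000 + 2.8000 + 14.0400 = 36.6400

36.64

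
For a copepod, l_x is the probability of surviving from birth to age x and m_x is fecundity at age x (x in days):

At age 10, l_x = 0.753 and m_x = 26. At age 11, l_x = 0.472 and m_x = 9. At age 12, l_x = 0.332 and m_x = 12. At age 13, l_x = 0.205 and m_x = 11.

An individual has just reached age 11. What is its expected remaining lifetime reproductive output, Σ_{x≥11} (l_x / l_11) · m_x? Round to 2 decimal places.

l_11 = 0.472. Conditional survival from age 11 to x is l_x / l_11.
  x=11: (0.472/0.472) × 9 = 9.0000
  x=12: (0.332/0.472) × 12 = 8.4407
  x=13: (0.205/0.472) × 11 = 4.7775
Sum = 9.0000 + 8.4407 + 4.7775 = 22.2182

22.22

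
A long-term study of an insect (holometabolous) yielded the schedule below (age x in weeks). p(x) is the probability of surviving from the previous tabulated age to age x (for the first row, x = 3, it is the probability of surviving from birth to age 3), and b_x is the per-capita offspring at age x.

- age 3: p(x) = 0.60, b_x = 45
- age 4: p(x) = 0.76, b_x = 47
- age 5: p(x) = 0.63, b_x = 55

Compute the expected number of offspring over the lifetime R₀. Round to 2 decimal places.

64.23

Survivorship from birth: l_x = p_3·p_4·…·p_x.
  l_3 = 0.60000
  l_4 = 0.45600
  l_5 = 0.28728
R₀ = Σ l_x b_x:
  age 3: 0.60000 × 45 = 27.0000
  age 4: 0.45600 × 47 = 21.4320
  age 5: 0.28728 × 55 = 15.8004
R₀ = 27.0000 + 21.4320 + 15.8004 = 64.2324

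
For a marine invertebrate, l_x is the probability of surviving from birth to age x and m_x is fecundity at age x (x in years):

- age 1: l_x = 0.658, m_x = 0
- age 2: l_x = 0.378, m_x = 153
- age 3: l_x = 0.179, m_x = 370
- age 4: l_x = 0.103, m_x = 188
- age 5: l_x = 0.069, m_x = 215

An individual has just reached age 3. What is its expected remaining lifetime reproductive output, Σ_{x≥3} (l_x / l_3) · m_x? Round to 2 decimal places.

l_3 = 0.179. Conditional survival from age 3 to x is l_x / l_3.
  x=3: (0.179/0.179) × 370 = 370.0000
  x=4: (0.103/0.179) × 188 = 108.1788
  x=5: (0.069/0.179) × 215 = 82.8771
Sum = 370.0000 + 108.1788 + 82.8771 = 561.0559

561.06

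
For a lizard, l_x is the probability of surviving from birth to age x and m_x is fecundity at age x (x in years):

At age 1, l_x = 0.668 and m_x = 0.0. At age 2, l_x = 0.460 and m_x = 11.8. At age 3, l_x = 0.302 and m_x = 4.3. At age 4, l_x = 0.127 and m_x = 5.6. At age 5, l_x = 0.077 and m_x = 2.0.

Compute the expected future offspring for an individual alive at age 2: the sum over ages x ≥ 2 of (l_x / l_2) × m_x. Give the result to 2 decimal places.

l_2 = 0.460. Conditional survival from age 2 to x is l_x / l_2.
  x=2: (0.460/0.460) × 11.8 = 11.8000
  x=3: (0.302/0.460) × 4.3 = 2.8230
  x=4: (0.127/0.460) × 5.6 = 1.5461
  x=5: (0.077/0.460) × 2.0 = 0.3348
Sum = 11.8000 + 2.8230 + 1.5461 + 0.3348 = 16.5039

16.50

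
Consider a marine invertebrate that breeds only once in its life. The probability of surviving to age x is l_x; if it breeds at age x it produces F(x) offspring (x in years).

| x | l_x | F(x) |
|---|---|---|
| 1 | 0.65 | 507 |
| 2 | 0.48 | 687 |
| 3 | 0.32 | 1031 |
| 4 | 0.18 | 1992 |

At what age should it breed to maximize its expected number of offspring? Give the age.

Expected offspring if breeding at age x = l_x × F(x):
  age 1: 0.65 × 507 = 329.550
  age 2: 0.48 × 687 = 329.760
  age 3: 0.32 × 1031 = 329.920
  age 4: 0.18 × 1992 = 358.560
Maximum at age 4 (358.560).

4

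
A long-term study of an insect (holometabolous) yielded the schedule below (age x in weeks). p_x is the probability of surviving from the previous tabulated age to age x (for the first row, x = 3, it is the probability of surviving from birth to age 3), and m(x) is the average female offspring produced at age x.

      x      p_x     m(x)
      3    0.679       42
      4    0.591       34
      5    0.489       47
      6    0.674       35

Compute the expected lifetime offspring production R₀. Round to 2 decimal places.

56.01

Survivorship from birth: l_x = p_3·p_4·…·p_x.
  l_3 = 0.67900
  l_4 = 0.40129
  l_5 = 0.19623
  l_6 = 0.13226
R₀ = Σ l_x m(x):
  age 3: 0.67900 × 42 = 28.5180
  age 4: 0.40129 × 34 = 13.6439
  age 5: 0.19623 × 47 = 9.2228
  age 6: 0.13226 × 35 = 4.6291
R₀ = 28.5180 + 13.6439 + 9.2228 + 4.6291 = 56.0138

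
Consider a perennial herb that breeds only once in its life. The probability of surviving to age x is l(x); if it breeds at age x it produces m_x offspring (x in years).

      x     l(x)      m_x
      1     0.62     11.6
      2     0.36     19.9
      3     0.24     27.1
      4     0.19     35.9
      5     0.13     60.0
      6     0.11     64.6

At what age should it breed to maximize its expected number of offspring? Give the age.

5

Expected offspring if breeding at age x = l(x) × m_x:
  age 1: 0.62 × 11.6 = 7.192
  age 2: 0.36 × 19.9 = 7.164
  age 3: 0.24 × 27.1 = 6.504
  age 4: 0.19 × 35.9 = 6.821
  age 5: 0.13 × 60.0 = 7.800
  age 6: 0.11 × 64.6 = 7.106
Maximum at age 5 (7.800).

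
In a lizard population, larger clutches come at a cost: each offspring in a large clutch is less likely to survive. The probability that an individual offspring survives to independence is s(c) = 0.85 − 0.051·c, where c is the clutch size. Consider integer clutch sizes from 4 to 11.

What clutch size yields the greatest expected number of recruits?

8

Expected recruits = c × s(c):
  c=4: 4 × 0.646 = 2.584
  c=5: 5 × 0.595 = 2.975
  c=6: 6 × 0.544 = 3.264
  c=7: 7 × 0.493 = 3.451
  c=8: 8 × 0.442 = 3.536
  c=9: 9 × 0.391 = 3.519
  c=10: 10 × 0.340 = 3.400
  c=11: 11 × 0.289 = 3.179
Maximum at c = 8 (3.536 recruits).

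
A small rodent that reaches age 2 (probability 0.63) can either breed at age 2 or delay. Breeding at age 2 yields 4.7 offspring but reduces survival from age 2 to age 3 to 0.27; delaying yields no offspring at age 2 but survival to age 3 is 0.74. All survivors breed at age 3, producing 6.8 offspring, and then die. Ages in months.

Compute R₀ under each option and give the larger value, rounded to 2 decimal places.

breed at age 2: R₀ = 0.63 × (4.7 + 0.27 × 6.8) = 0.63 × 6.5360 = 4.1177
delay to age 3: R₀ = 0.63 × (0.74 × 6.8) = 0.63 × 5.0320 = 3.1702
Higher: breed at age 2 (4.1177).

4.12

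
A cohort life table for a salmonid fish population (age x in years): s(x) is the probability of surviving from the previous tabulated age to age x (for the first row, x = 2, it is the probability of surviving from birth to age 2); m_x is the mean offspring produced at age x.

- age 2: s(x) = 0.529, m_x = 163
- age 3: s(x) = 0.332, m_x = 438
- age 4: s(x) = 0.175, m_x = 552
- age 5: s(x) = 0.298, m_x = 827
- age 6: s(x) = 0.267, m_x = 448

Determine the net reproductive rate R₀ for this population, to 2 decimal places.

188.79

Survivorship from birth: l_x = s_2·s_3·…·s_x.
  l_2 = 0.52900
  l_3 = 0.17563
  l_4 = 0.03073
  l_5 = 0.00916
  l_6 = 0.00245
R₀ = Σ l_x m_x:
  age 2: 0.52900 × 163 = 86.2270
  age 3: 0.17563 × 438 = 76.9259
  age 4: 0.03073 × 552 = 16.9630
  age 5: 0.00916 × 827 = 7.5753
  age 6: 0.00245 × 448 = 1.0976
R₀ = 86.2270 + 76.9259 + 16.9630 + 7.5753 + 1.0976 = 188.7888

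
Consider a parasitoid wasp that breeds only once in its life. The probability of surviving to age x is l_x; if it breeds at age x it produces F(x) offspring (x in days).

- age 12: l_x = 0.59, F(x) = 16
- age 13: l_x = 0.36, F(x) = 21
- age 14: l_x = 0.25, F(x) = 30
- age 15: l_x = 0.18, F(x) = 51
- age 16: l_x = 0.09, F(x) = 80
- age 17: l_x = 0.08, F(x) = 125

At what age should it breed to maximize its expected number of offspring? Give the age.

Expected offspring if breeding at age x = l_x × F(x):
  age 12: 0.59 × 16 = 9.440
  age 13: 0.36 × 21 = 7.560
  age 14: 0.25 × 30 = 7.500
  age 15: 0.18 × 51 = 9.180
  age 16: 0.09 × 80 = 7.200
  age 17: 0.08 × 125 = 10.000
Maximum at age 17 (10.000).

17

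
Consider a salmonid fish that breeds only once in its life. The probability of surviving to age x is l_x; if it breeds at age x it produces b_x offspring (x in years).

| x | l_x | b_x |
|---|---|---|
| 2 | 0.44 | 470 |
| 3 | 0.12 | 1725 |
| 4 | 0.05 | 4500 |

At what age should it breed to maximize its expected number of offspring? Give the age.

Expected offspring if breeding at age x = l_x × b_x:
  age 2: 0.44 × 470 = 206.800
  age 3: 0.12 × 1725 = 207.000
  age 4: 0.05 × 4500 = 225.000
Maximum at age 4 (225.000).

4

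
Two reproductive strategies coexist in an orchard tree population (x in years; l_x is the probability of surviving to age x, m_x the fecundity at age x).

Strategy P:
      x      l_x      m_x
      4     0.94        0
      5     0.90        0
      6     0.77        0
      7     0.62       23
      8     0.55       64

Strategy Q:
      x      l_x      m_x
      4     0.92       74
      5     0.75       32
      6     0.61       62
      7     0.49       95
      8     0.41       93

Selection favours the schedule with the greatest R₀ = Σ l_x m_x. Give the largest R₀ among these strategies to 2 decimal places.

Strategy P: R₀ = 0.94×0 + 0.90×0 + 0.77×0 + 0.62×23 + 0.55×64 = 49.4600
Strategy Q: R₀ = 0.92×74 + 0.75×32 + 0.61×62 + 0.49×95 + 0.41×93 = 214.5800
Highest R₀: strategy Q with 214.5800.

214.58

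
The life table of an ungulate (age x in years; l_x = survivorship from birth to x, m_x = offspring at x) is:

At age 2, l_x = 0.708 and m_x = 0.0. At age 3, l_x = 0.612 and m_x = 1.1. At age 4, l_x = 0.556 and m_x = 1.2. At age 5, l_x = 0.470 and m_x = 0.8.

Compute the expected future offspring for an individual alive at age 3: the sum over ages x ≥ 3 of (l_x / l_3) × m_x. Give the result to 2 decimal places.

2.80

l_3 = 0.612. Conditional survival from age 3 to x is l_x / l_3.
  x=3: (0.612/0.612) × 1.1 = 1.1000
  x=4: (0.556/0.612) × 1.2 = 1.0902
  x=5: (0.470/0.612) × 0.8 = 0.6144
Sum = 1.1000 + 1.0902 + 0.6144 = 2.8046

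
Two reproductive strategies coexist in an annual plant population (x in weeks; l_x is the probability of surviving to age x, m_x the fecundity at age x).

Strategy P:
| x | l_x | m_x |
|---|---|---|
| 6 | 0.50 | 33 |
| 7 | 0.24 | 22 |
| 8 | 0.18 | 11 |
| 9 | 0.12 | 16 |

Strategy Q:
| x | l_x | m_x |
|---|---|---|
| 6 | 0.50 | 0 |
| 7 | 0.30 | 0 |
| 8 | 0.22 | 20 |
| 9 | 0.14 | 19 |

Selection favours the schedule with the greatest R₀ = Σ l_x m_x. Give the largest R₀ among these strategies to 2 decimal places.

Strategy P: R₀ = 0.50×33 + 0.24×22 + 0.18×11 + 0.12×16 = 25.6800
Strategy Q: R₀ = 0.50×0 + 0.30×0 + 0.22×20 + 0.14×19 = 7.0600
Highest R₀: strategy P with 25.6800.

25.68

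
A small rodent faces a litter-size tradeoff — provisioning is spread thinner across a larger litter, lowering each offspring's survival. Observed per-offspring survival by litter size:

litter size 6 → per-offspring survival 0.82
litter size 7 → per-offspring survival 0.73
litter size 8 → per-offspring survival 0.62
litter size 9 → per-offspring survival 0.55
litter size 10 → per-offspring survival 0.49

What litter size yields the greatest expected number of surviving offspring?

7

Expected surviving offspring = c × s(c):
  c=6: 6 × 0.82 = 4.920
  c=7: 7 × 0.73 = 5.110
  c=8: 8 × 0.62 = 4.960
  c=9: 9 × 0.55 = 4.950
  c=10: 10 × 0.49 = 4.900
Maximum at c = 7 (5.110 surviving offspring).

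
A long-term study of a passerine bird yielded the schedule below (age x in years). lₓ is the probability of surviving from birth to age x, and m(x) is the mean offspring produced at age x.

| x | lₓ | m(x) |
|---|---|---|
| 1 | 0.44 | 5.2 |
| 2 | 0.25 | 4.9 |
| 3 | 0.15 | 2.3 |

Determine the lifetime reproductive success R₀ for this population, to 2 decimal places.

R₀ = Σ lₓ m(x):
  age 1: 0.44 × 5.2 = 2.2880
  age 2: 0.25 × 4.9 = 1.2250
  age 3: 0.15 × 2.3 = 0.3450
R₀ = 2.2880 + 1.2250 + 0.3450 = 3.8580

3.86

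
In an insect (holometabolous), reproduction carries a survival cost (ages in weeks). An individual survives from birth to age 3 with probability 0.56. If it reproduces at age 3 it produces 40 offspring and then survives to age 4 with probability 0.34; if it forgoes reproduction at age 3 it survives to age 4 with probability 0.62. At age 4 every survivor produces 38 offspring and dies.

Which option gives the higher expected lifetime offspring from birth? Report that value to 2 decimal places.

breed at age 3: R₀ = 0.56 × (40 + 0.34 × 38) = 0.56 × 52.9200 = 29.6352
delay to age 4: R₀ = 0.56 × (0.62 × 38) = 0.56 × 23.5600 = 13.1936
Higher: breed at age 3 (29.6352).

29.64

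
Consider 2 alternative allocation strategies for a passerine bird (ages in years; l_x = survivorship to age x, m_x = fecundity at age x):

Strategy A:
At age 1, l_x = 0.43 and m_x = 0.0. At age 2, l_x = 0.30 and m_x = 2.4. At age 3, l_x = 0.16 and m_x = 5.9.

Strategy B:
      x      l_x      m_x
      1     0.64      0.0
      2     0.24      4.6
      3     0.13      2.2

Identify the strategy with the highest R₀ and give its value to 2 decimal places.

1.66

Strategy A: R₀ = 0.43×0.0 + 0.30×2.4 + 0.16×5.9 = 1.6640
Strategy B: R₀ = 0.64×0.0 + 0.24×4.6 + 0.13×2.2 = 1.3900
Highest R₀: strategy A with 1.6640.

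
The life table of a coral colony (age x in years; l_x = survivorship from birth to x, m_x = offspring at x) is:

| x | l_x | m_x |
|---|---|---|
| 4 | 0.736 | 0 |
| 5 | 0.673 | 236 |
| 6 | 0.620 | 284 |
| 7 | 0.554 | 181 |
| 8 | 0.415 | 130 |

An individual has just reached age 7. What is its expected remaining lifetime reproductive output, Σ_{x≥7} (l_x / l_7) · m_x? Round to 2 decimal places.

278.38

l_7 = 0.554. Conditional survival from age 7 to x is l_x / l_7.
  x=7: (0.554/0.554) × 181 = 181.0000
  x=8: (0.415/0.554) × 130 = 97.3827
Sum = 181.0000 + 97.3827 = 278.3827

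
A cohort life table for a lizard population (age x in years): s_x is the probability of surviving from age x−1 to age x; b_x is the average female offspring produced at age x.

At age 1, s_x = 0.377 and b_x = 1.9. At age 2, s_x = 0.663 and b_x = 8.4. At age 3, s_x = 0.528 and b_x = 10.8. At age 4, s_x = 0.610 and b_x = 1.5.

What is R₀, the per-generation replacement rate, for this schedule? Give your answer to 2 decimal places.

Survivorship from birth: l_x = s_1·s_2·…·s_x.
  l_1 = 0.37700
  l_2 = 0.24995
  l_3 = 0.13197
  l_4 = 0.08050
R₀ = Σ l_x b_x:
  age 1: 0.37700 × 1.9 = 0.7163
  age 2: 0.24995 × 8.4 = 2.0996
  age 3: 0.13197 × 10.8 = 1.4253
  age 4: 0.08050 × 1.5 = 0.1207
R₀ = 0.7163 + 2.0996 + 1.4253 + 0.1207 = 4.3619

4.36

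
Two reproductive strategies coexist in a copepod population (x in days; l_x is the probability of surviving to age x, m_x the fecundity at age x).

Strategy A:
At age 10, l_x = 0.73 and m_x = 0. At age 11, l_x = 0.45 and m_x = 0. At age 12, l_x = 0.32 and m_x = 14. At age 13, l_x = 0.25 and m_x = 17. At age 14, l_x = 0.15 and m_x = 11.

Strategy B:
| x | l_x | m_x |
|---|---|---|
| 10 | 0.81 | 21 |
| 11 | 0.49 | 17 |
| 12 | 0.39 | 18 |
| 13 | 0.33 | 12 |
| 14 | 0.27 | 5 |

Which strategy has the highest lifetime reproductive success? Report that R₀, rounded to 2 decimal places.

Strategy A: R₀ = 0.73×0 + 0.45×0 + 0.32×14 + 0.25×17 + 0.15×11 = 10.3800
Strategy B: R₀ = 0.81×21 + 0.49×17 + 0.39×18 + 0.33×12 + 0.27×5 = 37.6700
Highest R₀: strategy B with 37.6700.

37.67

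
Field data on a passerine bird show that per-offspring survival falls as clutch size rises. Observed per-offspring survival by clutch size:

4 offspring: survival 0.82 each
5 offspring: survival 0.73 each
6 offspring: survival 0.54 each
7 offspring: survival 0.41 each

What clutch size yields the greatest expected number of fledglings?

Expected fledglings = c × s(c):
  c=4: 4 × 0.82 = 3.280
  c=5: 5 × 0.73 = 3.650
  c=6: 6 × 0.54 = 3.240
  c=7: 7 × 0.41 = 2.870
Maximum at c = 5 (3.650 fledglings).

5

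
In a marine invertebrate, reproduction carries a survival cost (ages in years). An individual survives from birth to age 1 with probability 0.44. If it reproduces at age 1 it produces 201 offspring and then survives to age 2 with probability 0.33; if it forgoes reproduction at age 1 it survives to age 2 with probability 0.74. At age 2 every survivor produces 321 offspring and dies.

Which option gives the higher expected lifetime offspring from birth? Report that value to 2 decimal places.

breed at age 1: R₀ = 0.44 × (201 + 0.33 × 321) = 0.44 × 306.9300 = 135.0492
delay to age 2: R₀ = 0.44 × (0.74 × 321) = 0.44 × 237.5400 = 104.5176
Higher: breed at age 1 (135.0492).

135.05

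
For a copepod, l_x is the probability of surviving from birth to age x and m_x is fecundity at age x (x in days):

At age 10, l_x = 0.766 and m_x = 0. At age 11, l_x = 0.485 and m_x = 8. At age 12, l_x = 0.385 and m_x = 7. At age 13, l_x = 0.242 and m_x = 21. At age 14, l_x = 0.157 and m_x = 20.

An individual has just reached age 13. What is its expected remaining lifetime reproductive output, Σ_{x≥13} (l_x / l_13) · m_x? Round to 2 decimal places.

33.98

l_13 = 0.242. Conditional survival from age 13 to x is l_x / l_13.
  x=13: (0.242/0.242) × 21 = 21.0000
  x=14: (0.157/0.242) × 20 = 12.9752
Sum = 21.0000 + 12.9752 = 33.9752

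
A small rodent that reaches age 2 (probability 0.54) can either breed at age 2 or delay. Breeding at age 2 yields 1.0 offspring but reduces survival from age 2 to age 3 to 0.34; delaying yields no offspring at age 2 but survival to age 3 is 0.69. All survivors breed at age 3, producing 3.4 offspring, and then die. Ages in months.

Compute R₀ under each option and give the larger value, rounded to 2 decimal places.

breed at age 2: R₀ = 0.54 × (1.0 + 0.34 × 3.4) = 0.54 × 2.1560 = 1.1642
delay to age 3: R₀ = 0.54 × (0.69 × 3.4) = 0.54 × 2.3460 = 1.2668
Higher: delay to age 3 (1.2668).

1.27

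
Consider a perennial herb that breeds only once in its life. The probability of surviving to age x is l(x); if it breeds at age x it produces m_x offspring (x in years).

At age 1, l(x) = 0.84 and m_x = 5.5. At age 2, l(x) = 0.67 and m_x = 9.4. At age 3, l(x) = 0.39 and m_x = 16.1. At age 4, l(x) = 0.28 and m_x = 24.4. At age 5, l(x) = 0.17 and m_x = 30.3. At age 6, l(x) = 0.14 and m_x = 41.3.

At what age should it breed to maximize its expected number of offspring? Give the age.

Expected offspring if breeding at age x = l(x) × m_x:
  age 1: 0.84 × 5.5 = 4.620
  age 2: 0.67 × 9.4 = 6.298
  age 3: 0.39 × 16.1 = 6.279
  age 4: 0.28 × 24.4 = 6.832
  age 5: 0.17 × 30.3 = 5.151
  age 6: 0.14 × 41.3 = 5.782
Maximum at age 4 (6.832).

4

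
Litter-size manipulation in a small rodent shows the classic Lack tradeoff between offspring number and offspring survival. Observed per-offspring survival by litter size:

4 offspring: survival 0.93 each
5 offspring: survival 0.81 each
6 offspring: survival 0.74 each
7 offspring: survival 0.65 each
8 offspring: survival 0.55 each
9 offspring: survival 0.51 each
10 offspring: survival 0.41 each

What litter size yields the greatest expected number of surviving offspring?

9

Expected surviving offspring = c × s(c):
  c=4: 4 × 0.93 = 3.720
  c=5: 5 × 0.81 = 4.050
  c=6: 6 × 0.74 = 4.440
  c=7: 7 × 0.65 = 4.550
  c=8: 8 × 0.55 = 4.400
  c=9: 9 × 0.51 = 4.590
  c=10: 10 × 0.41 = 4.100
Maximum at c = 9 (4.590 surviving offspring).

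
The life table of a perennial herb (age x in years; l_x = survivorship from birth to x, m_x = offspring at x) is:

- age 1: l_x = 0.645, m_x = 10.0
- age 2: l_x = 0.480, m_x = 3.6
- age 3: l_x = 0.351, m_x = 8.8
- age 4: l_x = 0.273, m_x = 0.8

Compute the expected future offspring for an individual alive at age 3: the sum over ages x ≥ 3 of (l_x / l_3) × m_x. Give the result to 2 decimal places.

l_3 = 0.351. Conditional survival from age 3 to x is l_x / l_3.
  x=3: (0.351/0.351) × 8.8 = 8.8000
  x=4: (0.273/0.351) × 0.8 = 0.6222
Sum = 8.8000 + 0.6222 = 9.4222

9.42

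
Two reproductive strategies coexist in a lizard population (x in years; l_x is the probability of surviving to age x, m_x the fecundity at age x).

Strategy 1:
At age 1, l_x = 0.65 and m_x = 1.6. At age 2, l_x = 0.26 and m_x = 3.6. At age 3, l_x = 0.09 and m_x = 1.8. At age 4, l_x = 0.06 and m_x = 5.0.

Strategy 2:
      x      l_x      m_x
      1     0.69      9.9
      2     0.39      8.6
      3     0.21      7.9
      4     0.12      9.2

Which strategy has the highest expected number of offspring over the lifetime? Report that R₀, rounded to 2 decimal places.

Strategy 1: R₀ = 0.65×1.6 + 0.26×3.6 + 0.09×1.8 + 0.06×5.0 = 2.4380
Strategy 2: R₀ = 0.69×9.9 + 0.39×8.6 + 0.21×7.9 + 0.12×9.2 = 12.9480
Highest R₀: strategy 2 with 12.9480.

12.95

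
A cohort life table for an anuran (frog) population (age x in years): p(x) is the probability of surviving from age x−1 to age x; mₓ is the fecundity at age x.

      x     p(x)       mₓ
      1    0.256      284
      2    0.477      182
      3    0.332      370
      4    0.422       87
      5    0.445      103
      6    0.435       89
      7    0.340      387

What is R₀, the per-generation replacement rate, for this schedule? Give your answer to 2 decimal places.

112.93

Survivorship from birth: l_x = p_1·p_2·…·p_x.
  l_1 = 0.25600
  l_2 = 0.12211
  l_3 = 0.04054
  l_4 = 0.01711
  l_5 = 0.00761
  l_6 = 0.00331
  l_7 = 0.00113
R₀ = Σ l_x mₓ:
  age 1: 0.25600 × 284 = 72.7040
  age 2: 0.12211 × 182 = 22.2240
  age 3: 0.04054 × 370 = 14.9998
  age 4: 0.01711 × 87 = 1.4886
  age 5: 0.00761 × 103 = 0.7838
  age 6: 0.00331 × 89 = 0.2946
  age 7: 0.00113 × 387 = 0.4373
R₀ = 72.7040 + 22.2240 + 14.9998 + 1.4886 + 0.7838 + 0.2946 + 0.4373 = 112.9321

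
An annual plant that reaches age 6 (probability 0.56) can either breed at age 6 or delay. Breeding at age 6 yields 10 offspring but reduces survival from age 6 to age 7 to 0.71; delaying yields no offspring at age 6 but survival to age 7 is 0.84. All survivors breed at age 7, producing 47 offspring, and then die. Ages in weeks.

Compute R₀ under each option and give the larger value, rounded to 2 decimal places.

breed at age 6: R₀ = 0.56 × (10 + 0.71 × 47) = 0.56 × 43.3700 = 24.2872
delay to age 7: R₀ = 0.56 × (0.84 × 47) = 0.56 × 39.4800 = 22.1088
Higher: breed at age 6 (24.2872).

24.29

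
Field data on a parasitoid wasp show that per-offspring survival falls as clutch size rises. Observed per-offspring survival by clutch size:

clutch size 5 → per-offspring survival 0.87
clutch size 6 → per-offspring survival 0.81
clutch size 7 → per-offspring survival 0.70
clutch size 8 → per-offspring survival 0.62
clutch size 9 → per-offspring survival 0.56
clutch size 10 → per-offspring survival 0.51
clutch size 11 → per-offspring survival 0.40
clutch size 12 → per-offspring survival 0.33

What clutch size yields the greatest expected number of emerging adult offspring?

10

Expected emerging adult offspring = c × s(c):
  c=5: 5 × 0.87 = 4.350
  c=6: 6 × 0.81 = 4.860
  c=7: 7 × 0.70 = 4.900
  c=8: 8 × 0.62 = 4.960
  c=9: 9 × 0.56 = 5.040
  c=10: 10 × 0.51 = 5.100
  c=11: 11 × 0.40 = 4.400
  c=12: 12 × 0.33 = 3.960
Maximum at c = 10 (5.100 emerging adult offspring).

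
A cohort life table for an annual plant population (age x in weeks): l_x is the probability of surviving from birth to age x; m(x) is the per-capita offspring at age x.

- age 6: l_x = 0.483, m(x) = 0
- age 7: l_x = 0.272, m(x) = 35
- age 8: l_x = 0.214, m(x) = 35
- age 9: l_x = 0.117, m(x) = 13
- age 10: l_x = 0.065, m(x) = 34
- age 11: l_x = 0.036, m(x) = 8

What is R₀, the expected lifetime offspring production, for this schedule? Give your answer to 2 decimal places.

R₀ = Σ l_x m(x):
  age 6: 0.483 × 0 = 0.0000
  age 7: 0.272 × 35 = 9.5200
  age 8: 0.214 × 35 = 7.4900
  age 9: 0.117 × 13 = 1.5210
  age 10: 0.065 × 34 = 2.2100
  age 11: 0.036 × 8 = 0.2880
R₀ = 0.0000 + 9.5200 + 7.4900 + 1.5210 + 2.2100 + 0.2880 = 21.0290

21.03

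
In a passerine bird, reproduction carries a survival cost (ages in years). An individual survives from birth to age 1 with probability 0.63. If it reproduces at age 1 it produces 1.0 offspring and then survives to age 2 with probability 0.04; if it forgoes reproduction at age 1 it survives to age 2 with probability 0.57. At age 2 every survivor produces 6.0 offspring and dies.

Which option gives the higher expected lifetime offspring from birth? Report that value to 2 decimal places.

breed at age 1: R₀ = 0.63 × (1.0 + 0.04 × 6.0) = 0.63 × 1.2400 = 0.7812
delay to age 2: R₀ = 0.63 × (0.57 × 6.0) = 0.63 × 3.4200 = 2.1546
Higher: delay to age 2 (2.1546).

2.15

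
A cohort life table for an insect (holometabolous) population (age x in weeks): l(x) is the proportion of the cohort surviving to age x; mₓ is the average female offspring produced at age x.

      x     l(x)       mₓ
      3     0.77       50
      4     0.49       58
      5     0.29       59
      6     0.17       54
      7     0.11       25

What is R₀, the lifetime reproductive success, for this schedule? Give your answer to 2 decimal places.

95.96

R₀ = Σ l(x) mₓ:
  age 3: 0.77 × 50 = 38.5000
  age 4: 0.49 × 58 = 28.4200
  age 5: 0.29 × 59 = 17.1100
  age 6: 0.17 × 54 = 9.1800
  age 7: 0.11 × 25 = 2.7500
R₀ = 38.5000 + 28.4200 + 17.1100 + 9.1800 + 2.7500 = 95.9600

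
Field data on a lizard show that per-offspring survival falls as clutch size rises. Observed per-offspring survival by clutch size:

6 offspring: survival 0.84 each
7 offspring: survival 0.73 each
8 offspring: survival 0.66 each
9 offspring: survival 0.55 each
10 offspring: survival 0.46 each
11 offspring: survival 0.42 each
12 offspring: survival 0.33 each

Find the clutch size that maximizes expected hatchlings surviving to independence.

Expected hatchlings surviving to independence = c × s(c):
  c=6: 6 × 0.84 = 5.040
  c=7: 7 × 0.73 = 5.110
  c=8: 8 × 0.66 = 5.280
  c=9: 9 × 0.55 = 4.950
  c=10: 10 × 0.46 = 4.600
  c=11: 11 × 0.42 = 4.620
  c=12: 12 × 0.33 = 3.960
Maximum at c = 8 (5.280 hatchlings surviving to independence).

8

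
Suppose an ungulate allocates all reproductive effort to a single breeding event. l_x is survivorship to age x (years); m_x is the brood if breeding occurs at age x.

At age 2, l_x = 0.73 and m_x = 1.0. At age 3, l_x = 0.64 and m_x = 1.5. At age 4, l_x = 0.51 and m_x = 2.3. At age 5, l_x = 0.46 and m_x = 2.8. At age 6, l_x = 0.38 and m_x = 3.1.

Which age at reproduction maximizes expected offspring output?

5

Expected offspring if breeding at age x = l_x × m_x:
  age 2: 0.73 × 1.0 = 0.730
  age 3: 0.64 × 1.5 = 0.960
  age 4: 0.51 × 2.3 = 1.173
  age 5: 0.46 × 2.8 = 1.288
  age 6: 0.38 × 3.1 = 1.178
Maximum at age 5 (1.288).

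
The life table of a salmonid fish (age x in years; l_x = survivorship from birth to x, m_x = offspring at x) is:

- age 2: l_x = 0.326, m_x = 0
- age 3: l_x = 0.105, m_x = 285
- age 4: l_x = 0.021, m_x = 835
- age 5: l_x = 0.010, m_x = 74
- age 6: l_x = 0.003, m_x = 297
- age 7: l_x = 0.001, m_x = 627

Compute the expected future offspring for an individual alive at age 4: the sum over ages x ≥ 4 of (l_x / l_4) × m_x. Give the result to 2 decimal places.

942.52

l_4 = 0.021. Conditional survival from age 4 to x is l_x / l_4.
  x=4: (0.021/0.021) × 835 = 835.0000
  x=5: (0.010/0.021) × 74 = 35.2381
  x=6: (0.003/0.021) × 297 = 42.4286
  x=7: (0.001/0.021) × 627 = 29.8571
Sum = 835.0000 + 35.2381 + 42.4286 + 29.8571 = 942.5238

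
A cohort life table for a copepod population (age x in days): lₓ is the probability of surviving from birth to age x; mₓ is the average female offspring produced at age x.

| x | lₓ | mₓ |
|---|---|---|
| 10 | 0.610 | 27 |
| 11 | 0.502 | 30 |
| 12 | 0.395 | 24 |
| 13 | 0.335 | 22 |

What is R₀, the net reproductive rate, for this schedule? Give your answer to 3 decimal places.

48.380

R₀ = Σ lₓ mₓ:
  age 10: 0.610 × 27 = 16.4700
  age 11: 0.502 × 30 = 15.0600
  age 12: 0.395 × 24 = 9.4800
  age 13: 0.335 × 22 = 7.3700
R₀ = 16.4700 + 15.0600 + 9.4800 + 7.3700 = 48.3800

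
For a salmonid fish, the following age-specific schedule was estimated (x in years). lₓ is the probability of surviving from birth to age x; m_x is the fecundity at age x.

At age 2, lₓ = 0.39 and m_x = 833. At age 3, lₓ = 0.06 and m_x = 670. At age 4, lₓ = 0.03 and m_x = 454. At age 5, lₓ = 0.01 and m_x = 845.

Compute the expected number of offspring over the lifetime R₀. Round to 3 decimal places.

387.140

R₀ = Σ lₓ m_x:
  age 2: 0.39 × 833 = 324.8700
  age 3: 0.06 × 670 = 40.2000
  age 4: 0.03 × 454 = 13.6200
  age 5: 0.01 × 845 = 8.4500
R₀ = 324.8700 + 40.2000 + 13.6200 + 8.4500 = 387.1400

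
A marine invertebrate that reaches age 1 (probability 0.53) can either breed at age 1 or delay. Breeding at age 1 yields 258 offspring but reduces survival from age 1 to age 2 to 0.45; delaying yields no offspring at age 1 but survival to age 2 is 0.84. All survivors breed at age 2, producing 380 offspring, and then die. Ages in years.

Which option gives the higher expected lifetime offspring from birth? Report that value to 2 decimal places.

breed at age 1: R₀ = 0.53 × (258 + 0.45 × 380) = 0.53 × 429.0000 = 227.3700
delay to age 2: R₀ = 0.53 × (0.84 × 380) = 0.53 × 319.2000 = 169.1760
Higher: breed at age 1 (227.3700).

227.37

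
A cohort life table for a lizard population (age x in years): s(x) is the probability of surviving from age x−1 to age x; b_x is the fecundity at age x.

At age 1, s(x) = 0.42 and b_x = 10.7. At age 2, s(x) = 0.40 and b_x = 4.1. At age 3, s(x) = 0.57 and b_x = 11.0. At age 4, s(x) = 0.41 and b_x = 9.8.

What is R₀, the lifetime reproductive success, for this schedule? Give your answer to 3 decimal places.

6.621

Survivorship from birth: l_x = s_1·s_2·…·s_x.
  l_1 = 0.42000
  l_2 = 0.16800
  l_3 = 0.09576
  l_4 = 0.03926
R₀ = Σ l_x b_x:
  age 1: 0.42000 × 10.7 = 4.4940
  age 2: 0.16800 × 4.1 = 0.6888
  age 3: 0.09576 × 11.0 = 1.0534
  age 4: 0.03926 × 9.8 = 0.3847
R₀ = 4.4940 + 0.6888 + 1.0534 + 0.3847 = 6.6209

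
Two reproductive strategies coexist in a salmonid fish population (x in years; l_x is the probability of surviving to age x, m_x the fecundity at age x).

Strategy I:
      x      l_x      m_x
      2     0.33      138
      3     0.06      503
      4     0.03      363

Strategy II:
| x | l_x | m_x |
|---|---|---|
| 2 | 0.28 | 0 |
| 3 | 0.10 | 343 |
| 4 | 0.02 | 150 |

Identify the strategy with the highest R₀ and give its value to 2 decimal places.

Strategy I: R₀ = 0.33×138 + 0.06×503 + 0.03×363 = 86.6100
Strategy II: R₀ = 0.28×0 + 0.10×343 + 0.02×150 = 37.3000
Highest R₀: strategy I with 86.6100.

86.61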